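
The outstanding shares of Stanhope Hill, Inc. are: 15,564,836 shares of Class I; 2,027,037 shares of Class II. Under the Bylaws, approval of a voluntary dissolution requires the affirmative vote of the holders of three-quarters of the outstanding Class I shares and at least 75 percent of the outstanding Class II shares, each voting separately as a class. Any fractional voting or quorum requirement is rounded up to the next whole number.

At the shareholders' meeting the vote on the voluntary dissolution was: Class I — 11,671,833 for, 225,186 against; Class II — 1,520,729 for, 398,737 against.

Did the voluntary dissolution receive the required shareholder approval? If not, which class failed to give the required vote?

Not approved — the Class I shares did not give the required vote.

Class I: 3/4 of 15564836 = 11673627; 11,673,627 required, 11,671,833 in favor — not approved.
Class II: 3/4 of 2027037 = 1520277.75, rounded up to 1520278; 1,520,278 required, 1,520,729 in favor — approved.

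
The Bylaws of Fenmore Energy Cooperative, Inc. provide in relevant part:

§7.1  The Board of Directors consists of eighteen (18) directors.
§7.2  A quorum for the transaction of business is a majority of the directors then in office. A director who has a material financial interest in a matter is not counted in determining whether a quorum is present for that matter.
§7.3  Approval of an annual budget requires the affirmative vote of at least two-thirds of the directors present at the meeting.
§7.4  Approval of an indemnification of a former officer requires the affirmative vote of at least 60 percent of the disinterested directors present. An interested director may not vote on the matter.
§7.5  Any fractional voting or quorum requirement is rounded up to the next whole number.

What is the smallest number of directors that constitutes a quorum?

A majority of 18 is 10.

10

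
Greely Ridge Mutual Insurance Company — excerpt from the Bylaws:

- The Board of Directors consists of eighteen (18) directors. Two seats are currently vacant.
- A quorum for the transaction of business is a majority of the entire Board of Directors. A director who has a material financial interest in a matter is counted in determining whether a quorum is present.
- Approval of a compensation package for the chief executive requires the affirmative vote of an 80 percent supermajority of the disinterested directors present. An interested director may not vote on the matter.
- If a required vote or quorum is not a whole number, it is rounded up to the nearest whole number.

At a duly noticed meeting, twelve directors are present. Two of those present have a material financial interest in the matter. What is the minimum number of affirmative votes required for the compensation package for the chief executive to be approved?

The compensation package for the chief executive requires four-fifths of the disinterested directors present (12 − 2 = 10).
4/5 of 10 = 8.

8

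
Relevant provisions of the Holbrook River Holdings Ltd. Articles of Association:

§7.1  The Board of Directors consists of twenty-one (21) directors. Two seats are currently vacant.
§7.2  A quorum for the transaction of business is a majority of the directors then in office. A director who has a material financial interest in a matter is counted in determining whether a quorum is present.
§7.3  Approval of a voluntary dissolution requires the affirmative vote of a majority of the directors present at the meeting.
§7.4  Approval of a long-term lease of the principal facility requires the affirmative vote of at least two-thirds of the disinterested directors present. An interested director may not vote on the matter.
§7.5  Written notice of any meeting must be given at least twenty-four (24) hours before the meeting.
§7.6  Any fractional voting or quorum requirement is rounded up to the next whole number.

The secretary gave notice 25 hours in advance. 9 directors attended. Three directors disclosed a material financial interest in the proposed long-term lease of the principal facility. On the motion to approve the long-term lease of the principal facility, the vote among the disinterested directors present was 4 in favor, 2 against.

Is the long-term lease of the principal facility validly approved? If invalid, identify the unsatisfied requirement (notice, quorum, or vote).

Notice: 25 hours given; 24 required (25 ≥ 24). Satisfied.
Quorum: 9 present (interested directors count toward quorum); quorum is 10. Not satisfied.
Vote: the long-term lease of the principal facility requires two-thirds of the disinterested directors present (9 − 3 = 6). 2/3 of 6 = 4, so 4 affirmative votes are needed; 4 voted in favor. Satisfied. (Moot — without a quorum no business can be validly transacted.)

Invalid — quorum requirement not satisfied.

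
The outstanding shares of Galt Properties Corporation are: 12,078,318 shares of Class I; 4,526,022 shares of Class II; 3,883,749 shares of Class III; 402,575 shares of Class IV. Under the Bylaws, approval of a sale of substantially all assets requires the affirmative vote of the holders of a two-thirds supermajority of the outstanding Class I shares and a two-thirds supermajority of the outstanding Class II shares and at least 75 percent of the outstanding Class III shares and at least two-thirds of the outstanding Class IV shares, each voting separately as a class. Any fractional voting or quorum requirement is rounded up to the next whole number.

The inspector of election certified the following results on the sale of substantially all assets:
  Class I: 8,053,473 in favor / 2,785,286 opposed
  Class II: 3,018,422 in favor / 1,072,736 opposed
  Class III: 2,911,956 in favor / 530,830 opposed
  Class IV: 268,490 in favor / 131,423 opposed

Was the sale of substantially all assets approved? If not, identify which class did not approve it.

Class I: 2/3 of 12078318 = 8052212; 8,052,212 required, 8,053,473 in favor — approved.
Class II: 2/3 of 4526022 = 3017348; 3,017,348 required, 3,018,422 in favor — approved.
Class III: 3/4 of 3883749 = 2912811.75, rounded up to 2912812; 2,912,812 required, 2,911,956 in favor — not approved.
Class IV: 2/3 of 402575 = 268383.33, rounded up to 268384; 268,384 required, 268,490 in favor — approved.

Not approved — the Class III shares did not give the required vote.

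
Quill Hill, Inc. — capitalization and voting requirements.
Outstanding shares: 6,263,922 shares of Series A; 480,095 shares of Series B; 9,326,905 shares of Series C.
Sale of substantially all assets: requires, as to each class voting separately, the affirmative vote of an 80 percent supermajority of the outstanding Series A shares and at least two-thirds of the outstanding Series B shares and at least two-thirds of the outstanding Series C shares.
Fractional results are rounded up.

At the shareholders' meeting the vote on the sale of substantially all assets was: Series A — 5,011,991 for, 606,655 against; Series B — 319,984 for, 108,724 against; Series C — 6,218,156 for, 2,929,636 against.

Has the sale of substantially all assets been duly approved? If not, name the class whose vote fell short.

Not approved — the Series B shares did not give the required vote.

Series A: 4/5 of 6263922 = 5011137.60, rounded up to 5011138; 5,011,138 required, 5,011,991 in favor — approved.
Series B: 2/3 of 480095 = 320063.33, rounded up to 320064; 320,064 required, 319,984 in favor — not approved.
Series C: 2/3 of 9326905 = 6217936.67, rounded up to 6217937; 6,217,937 required, 6,218,156 in favor — approved.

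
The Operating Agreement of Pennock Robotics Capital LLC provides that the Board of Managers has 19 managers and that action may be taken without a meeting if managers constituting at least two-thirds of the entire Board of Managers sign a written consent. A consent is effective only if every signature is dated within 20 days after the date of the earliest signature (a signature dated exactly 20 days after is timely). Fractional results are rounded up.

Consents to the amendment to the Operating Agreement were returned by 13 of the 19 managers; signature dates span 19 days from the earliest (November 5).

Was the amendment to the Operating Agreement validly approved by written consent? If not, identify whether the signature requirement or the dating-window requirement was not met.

Signatures required: at least two-thirds of 19 — 2/3 of 19 = 12.67, rounded up to 13, so 13 needed; 13 signed. Sufficient.
Dating window: the latest signature is 19 days after the earliest; the limit is 20 days. Within the window.

Effective — both the signature and dating-window requirements are satisfied.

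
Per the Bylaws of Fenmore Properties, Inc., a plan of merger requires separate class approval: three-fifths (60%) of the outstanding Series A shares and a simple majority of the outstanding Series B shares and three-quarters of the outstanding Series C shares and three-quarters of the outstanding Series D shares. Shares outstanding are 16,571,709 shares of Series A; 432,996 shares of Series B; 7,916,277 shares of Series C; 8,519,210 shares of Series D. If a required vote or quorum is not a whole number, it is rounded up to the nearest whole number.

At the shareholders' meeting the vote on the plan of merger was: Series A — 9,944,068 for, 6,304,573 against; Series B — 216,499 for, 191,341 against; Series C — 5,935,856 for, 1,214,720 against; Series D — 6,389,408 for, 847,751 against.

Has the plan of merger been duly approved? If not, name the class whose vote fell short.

Series A: 3/5 of 16571709 = 9943025.40, rounded up to 9943026; 9,943,026 required, 9,944,068 in favor — approved.
Series B: a majority of 432996 is 216499; 216,499 required, 216,499 in favor — approved.
Series C: 3/4 of 7916277 = 5937207.75, rounded up to 5937208; 5,937,208 required, 5,935,856 in favor — not approved.
Series D: 3/4 of 8519210 = 6389407.50, rounded up to 6389408; 6,389,408 required, 6,389,408 in favor — approved.

Not approved — the Series C shares did not give the required vote.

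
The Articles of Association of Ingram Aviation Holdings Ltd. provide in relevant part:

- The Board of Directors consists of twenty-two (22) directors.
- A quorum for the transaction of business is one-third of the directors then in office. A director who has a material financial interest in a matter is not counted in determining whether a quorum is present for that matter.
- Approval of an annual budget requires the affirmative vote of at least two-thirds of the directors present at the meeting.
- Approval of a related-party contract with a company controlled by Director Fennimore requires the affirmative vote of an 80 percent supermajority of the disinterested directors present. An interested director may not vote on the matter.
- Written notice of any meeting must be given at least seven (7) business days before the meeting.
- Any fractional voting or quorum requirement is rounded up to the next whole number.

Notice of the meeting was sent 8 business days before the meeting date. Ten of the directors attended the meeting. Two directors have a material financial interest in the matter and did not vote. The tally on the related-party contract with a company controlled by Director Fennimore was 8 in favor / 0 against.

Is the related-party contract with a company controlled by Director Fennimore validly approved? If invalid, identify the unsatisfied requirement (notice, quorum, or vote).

Valid — all requirements satisfied.

Notice: 8 business days given; 7 required (8 ≥ 7). Satisfied.
Quorum: 10 present, but the 2 interested directors do not count, leaving 8. Quorum is 8. Satisfied.
Vote: the related-party contract with a company controlled by Director Fennimore requires four-fifths of the disinterested directors present (10 − 2 = 8). 4/5 of 8 = 6.40, rounded up to 7, so 7 affirmative votes are needed; 8 voted in favor. Satisfied.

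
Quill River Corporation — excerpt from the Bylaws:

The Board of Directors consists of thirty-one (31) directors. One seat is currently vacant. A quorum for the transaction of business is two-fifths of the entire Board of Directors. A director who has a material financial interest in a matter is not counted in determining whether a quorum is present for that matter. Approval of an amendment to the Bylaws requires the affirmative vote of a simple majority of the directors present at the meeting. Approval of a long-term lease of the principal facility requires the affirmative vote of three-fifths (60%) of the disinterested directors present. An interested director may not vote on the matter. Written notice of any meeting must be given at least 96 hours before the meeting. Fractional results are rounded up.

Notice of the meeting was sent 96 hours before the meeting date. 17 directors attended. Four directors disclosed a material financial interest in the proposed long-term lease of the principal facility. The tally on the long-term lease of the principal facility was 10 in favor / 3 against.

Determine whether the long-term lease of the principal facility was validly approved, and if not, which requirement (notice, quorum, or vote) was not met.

Notice: 96 hours given; 96 required (96 ≥ 96). Satisfied.
Quorum: 17 present, but the 4 interested directors do not count, leaving 13. Quorum is 13. Satisfied.
Vote: the long-term lease of the principal facility requires three-fifths of the disinterested directors present (17 − 4 = 13). 3/5 of 13 = 7.80, rounded up to 8, so 8 affirmative votes are needed; 10 voted in favor. Satisfied.

Valid — all requirements satisfied.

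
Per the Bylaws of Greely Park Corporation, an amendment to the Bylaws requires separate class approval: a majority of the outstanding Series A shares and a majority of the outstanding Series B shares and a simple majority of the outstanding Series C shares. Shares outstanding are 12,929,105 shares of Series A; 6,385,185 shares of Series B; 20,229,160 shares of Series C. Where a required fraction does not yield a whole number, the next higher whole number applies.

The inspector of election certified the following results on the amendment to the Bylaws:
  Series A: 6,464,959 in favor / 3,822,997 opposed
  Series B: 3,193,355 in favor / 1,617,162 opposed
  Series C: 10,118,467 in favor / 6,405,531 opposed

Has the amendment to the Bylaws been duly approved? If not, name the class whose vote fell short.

Approved — every class gave the required vote.

Series A: a majority of 12929105 is 6464553; 6,464,553 required, 6,464,959 in favor — approved.
Series B: a majority of 6385185 is 3192593; 3,192,593 required, 3,193,355 in favor — approved.
Series C: a majority of 20229160 is 10114581; 10,114,581 required, 10,118,467 in favor — approved.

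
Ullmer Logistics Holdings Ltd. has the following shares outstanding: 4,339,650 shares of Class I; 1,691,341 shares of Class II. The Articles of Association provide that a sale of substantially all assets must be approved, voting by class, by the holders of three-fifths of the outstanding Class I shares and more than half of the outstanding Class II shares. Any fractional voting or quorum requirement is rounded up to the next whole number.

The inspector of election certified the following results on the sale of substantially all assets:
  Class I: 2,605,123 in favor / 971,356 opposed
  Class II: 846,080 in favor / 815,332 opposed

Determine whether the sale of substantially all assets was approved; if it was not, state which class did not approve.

Approved — every class gave the required vote.

Class I: 3/5 of 4339650 = 2603790; 2,603,790 required, 2,605,123 in favor — approved.
Class II: a majority of 1691341 is 845671; 845,671 required, 846,080 in favor — approved.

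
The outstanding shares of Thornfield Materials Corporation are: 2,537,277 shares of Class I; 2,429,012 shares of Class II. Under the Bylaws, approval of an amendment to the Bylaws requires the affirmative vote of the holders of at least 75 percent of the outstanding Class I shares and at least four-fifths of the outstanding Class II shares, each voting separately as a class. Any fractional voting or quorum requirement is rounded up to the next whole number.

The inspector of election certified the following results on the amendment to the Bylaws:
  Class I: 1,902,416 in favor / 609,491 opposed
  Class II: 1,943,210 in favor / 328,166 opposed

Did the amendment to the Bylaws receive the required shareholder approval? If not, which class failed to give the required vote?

Class I: 3/4 of 2537277 = 1902957.75, rounded up to 1902958; 1,902,958 required, 1,902,416 in favor — not approved.
Class II: 4/5 of 2429012 = 1943209.60, rounded up to 1943210; 1,943,210 required, 1,943,210 in favor — approved.

Not approved — the Class I shares did not give the required vote.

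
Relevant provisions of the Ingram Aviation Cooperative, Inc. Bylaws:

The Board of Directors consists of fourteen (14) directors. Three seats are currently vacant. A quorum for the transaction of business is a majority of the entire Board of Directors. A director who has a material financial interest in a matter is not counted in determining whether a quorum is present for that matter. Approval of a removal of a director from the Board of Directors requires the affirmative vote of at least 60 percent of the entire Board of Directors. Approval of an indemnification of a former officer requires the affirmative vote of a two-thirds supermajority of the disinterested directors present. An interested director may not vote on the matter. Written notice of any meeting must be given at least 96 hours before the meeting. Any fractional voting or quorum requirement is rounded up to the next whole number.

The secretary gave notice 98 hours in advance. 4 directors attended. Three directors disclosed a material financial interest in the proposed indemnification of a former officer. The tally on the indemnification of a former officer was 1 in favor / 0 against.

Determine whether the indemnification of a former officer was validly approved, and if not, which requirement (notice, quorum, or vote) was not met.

Invalid — quorum requirement not satisfied.

Notice: 98 hours given; 96 required (98 ≥ 96). Satisfied.
Quorum: 4 present, but the 3 interested directors do not count, leaving 1. Quorum is 8. Not satisfied.
Vote: the indemnification of a former officer requires two-thirds of the disinterested directors present (4 − 3 = 1). 2/3 of 1 = 0.67, rounded up to 1, so 1 affirmative vote is needed; 1 voted in favor. Satisfied. (Moot — without a quorum no business can be validly transacted.)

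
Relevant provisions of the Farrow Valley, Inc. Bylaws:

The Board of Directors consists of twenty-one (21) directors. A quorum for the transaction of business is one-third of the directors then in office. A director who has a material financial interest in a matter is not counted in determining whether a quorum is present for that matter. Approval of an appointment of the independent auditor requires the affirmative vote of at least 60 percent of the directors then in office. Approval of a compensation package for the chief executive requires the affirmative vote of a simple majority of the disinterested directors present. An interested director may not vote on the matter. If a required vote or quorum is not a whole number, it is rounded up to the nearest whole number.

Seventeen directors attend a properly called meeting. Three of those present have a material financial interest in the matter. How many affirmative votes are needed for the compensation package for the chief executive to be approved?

8

The compensation package for the chief executive requires a majority of the disinterested directors present (17 − 3 = 14).
A majority of 14 is 8.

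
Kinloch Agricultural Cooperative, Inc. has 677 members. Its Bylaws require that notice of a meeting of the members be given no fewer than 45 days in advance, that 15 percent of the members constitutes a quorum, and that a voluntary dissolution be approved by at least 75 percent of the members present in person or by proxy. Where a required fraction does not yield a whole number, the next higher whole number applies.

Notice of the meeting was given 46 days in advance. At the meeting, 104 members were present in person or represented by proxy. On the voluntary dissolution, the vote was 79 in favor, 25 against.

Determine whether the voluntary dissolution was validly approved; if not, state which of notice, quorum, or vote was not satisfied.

Notice: 46 days given; 45 required. Satisfied.
Quorum: 15% of 677 = 101.55, rounded up to 102; 104 present. Satisfied.
Vote: requires three-fourths of those present (104); 3/4 of 104 = 78, so 78 needed; 79 in favor. Satisfied.

Valid — all requirements satisfied.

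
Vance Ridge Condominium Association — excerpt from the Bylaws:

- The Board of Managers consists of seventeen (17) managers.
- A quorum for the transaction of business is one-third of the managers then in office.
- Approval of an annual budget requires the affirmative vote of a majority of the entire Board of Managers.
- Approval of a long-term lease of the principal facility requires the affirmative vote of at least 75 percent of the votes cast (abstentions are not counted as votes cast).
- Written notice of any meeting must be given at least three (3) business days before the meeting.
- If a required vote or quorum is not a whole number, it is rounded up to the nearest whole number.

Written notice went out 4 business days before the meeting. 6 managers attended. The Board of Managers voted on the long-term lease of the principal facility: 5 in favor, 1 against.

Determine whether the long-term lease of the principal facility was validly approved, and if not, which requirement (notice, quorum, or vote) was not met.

Notice: 4 business days given; 3 required (4 ≥ 3). Satisfied.
Quorum: 6 present; quorum is 6. Satisfied.
Vote: the long-term lease of the principal facility requires three-fourths of the votes cast (6). 3/4 of 6 = 4.50, rounded up to 5, so 5 affirmative votes are needed; 5 voted in favor. Satisfied.

Valid — all requirements satisfied.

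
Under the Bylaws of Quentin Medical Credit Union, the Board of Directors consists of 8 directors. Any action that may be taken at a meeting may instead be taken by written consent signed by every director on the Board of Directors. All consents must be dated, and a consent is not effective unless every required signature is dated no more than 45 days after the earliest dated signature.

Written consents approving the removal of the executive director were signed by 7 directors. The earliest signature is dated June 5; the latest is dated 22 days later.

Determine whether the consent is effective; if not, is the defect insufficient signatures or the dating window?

Signatures required: all of 8 — unanimous means all 8, so 8 needed; 7 signed. Insufficient.
Dating window: the latest signature is 22 days after the earliest; the limit is 45 days. Within the window.

Not effective — insufficient signatures.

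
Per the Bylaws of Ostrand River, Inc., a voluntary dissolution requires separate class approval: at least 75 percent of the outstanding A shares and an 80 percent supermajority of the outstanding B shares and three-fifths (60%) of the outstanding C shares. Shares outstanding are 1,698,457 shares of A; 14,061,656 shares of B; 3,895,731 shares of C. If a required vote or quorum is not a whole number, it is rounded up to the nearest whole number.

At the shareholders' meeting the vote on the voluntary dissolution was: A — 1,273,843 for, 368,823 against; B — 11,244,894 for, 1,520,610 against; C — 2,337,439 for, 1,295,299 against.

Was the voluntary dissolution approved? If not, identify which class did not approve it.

Not approved — the B shares did not give the required vote.

A: 3/4 of 1698457 = 1273842.75, rounded up to 1273843; 1,273,843 required, 1,273,843 in favor — approved.
B: 4/5 of 14061656 = 11249324.80, rounded up to 11249325; 11,249,325 required, 11,244,894 in favor — not approved.
C: 3/5 of 3895731 = 2337438.60, rounded up to 2337439; 2,337,439 required, 2,337,439 in favor — approved.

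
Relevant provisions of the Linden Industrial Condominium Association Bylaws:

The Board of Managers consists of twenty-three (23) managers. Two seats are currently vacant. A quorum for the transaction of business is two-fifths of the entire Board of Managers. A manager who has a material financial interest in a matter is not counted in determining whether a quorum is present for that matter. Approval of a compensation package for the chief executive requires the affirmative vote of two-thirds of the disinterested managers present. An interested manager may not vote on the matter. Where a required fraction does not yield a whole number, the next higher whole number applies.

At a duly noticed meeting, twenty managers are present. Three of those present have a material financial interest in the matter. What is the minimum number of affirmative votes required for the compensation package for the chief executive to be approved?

12

The compensation package for the chief executive requires two-thirds of the disinterested managers present (20 − 3 = 17).
2/3 of 17 = 11.33, rounded up to 12.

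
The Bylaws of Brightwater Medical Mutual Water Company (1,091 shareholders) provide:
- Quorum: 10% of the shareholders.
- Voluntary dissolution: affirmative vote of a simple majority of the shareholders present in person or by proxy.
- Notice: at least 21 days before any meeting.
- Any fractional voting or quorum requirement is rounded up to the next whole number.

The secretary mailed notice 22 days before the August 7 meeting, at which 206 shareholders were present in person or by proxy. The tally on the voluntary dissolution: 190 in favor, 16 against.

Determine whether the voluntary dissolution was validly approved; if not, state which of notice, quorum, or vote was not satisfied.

Notice: 22 days given; 21 required. Satisfied.
Quorum: 10% of 1,091 = 109.10, rounded up to 110; 206 present. Satisfied.
Vote: requires a majority of those present (206); a majority of 206 is 104, so 104 needed; 190 in favor. Satisfied.

Valid — all requirements satisfied.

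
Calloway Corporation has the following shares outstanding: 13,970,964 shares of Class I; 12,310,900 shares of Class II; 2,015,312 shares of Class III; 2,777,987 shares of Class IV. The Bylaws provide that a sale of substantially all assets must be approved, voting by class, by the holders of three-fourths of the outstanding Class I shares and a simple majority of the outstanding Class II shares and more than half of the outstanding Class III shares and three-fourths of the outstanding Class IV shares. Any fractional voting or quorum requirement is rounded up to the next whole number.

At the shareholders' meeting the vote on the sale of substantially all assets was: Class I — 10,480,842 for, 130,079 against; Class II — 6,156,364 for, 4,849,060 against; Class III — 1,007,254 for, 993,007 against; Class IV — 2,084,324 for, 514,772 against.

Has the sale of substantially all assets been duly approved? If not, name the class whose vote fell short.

Not approved — the Class III shares did not give the required vote.

Class I: 3/4 of 13970964 = 10478223; 10,478,223 required, 10,480,842 in favor — approved.
Class II: a majority of 12310900 is 6155451; 6,155,451 required, 6,156,364 in favor — approved.
Class III: a majority of 2015312 is 1007657; 1,007,657 required, 1,007,254 in favor — not approved.
Class IV: 3/4 of 2777987 = 2083490.25, rounded up to 2083491; 2,083,491 required, 2,084,324 in favor — approved.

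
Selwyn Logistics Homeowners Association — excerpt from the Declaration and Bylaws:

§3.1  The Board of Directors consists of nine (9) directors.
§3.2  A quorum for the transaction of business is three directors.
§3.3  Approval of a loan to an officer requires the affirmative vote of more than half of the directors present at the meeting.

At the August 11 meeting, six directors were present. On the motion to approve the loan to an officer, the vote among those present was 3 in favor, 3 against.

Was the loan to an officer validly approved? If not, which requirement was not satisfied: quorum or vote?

Invalid — vote requirement not satisfied.

Quorum: 6 present; quorum is 3. Satisfied.
Vote: the loan to an officer requires a majority of the directors present (6). A majority of 6 is 4, so 4 affirmative votes are needed; 3 voted in favor. Not satisfied.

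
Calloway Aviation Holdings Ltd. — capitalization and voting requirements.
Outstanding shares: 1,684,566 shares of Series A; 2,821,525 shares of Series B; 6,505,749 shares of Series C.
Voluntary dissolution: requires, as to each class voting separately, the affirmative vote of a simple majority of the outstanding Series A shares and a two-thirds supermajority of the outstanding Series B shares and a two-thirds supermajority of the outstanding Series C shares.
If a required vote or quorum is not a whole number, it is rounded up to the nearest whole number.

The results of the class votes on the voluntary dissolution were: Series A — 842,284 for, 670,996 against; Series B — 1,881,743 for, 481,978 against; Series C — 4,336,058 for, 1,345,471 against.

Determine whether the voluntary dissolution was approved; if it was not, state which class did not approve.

Not approved — the Series C shares did not give the required vote.

Series A: a majority of 1684566 is 842284; 842,284 required, 842,284 in favor — approved.
Series B: 2/3 of 2821525 = 1881016.67, rounded up to 1881017; 1,881,017 required, 1,881,743 in favor — approved.
Series C: 2/3 of 6505749 = 4337166; 4,337,166 required, 4,336,058 in favor — not approved.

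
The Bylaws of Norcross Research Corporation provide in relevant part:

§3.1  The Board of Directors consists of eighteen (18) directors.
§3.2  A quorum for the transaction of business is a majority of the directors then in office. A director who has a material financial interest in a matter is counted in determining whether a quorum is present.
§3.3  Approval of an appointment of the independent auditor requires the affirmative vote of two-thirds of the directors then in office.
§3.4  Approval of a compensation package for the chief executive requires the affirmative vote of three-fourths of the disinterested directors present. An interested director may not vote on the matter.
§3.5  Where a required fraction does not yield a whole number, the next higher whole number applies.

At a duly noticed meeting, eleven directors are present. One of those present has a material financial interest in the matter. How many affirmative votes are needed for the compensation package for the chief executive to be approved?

The compensation package for the chief executive requires three-fourths of the disinterested directors present (11 − 1 = 10).
3/4 of 10 = 7.50, rounded up to 8.

8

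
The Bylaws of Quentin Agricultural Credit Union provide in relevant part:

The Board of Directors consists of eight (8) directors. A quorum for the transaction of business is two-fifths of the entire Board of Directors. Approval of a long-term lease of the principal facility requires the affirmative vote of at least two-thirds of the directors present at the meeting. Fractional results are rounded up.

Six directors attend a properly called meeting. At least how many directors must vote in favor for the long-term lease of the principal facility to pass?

4

The long-term lease of the principal facility requires two-thirds of the directors present (6).
2/3 of 6 = 4.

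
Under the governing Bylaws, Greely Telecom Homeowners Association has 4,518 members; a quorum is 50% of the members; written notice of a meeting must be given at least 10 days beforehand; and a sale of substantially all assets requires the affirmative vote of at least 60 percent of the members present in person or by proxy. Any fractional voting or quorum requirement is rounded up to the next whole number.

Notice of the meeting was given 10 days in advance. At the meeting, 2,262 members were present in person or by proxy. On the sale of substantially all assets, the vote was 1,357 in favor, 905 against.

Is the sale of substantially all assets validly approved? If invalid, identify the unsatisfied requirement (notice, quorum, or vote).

Notice: 10 days given; 10 required. Satisfied.
Quorum: 50% of 4,518 = 2,259; 2,262 present. Satisfied.
Vote: requires three-fifths of those present (2,262); 3/5 of 2262 = 1357.20, rounded up to 1358, so 1,358 needed; 1,357 in favor. Not satisfied.

Invalid — vote requirement not satisfied.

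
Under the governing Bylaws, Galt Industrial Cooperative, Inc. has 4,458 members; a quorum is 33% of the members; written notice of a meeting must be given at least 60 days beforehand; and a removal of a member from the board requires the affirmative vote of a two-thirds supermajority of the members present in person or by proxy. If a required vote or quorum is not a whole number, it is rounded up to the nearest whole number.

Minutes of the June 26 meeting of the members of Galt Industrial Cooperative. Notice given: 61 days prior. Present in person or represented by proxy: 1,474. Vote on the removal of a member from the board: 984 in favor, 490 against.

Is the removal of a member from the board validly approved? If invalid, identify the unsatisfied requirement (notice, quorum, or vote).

Notice: 61 days given; 60 required. Satisfied.
Quorum: 33% of 4,458 = 1,471.14, rounded up to 1,472; 1,474 present. Satisfied.
Vote: requires two-thirds of those present (1,474); 2/3 of 1474 = 982.67, rounded up to 983, so 983 needed; 984 in favor. Satisfied.

Valid — all requirements satisfied.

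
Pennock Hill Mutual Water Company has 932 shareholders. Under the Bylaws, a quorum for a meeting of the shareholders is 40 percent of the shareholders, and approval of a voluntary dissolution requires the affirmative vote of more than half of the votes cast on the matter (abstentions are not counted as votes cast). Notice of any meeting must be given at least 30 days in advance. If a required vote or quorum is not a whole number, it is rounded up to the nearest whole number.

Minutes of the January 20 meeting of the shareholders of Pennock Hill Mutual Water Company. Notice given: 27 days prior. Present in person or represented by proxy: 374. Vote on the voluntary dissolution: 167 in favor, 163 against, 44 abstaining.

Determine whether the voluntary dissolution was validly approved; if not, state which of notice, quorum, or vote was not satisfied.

Notice: 27 days given; 30 required. Not satisfied.
Quorum: 40% of 932 = 372.80, rounded up to 373; 374 present. Satisfied.
Vote: requires a majority of the votes cast (374 − 44 abstaining = 330); a majority of 330 is 166, so 166 needed; 167 in favor. Satisfied.

Invalid — notice requirement not satisfied.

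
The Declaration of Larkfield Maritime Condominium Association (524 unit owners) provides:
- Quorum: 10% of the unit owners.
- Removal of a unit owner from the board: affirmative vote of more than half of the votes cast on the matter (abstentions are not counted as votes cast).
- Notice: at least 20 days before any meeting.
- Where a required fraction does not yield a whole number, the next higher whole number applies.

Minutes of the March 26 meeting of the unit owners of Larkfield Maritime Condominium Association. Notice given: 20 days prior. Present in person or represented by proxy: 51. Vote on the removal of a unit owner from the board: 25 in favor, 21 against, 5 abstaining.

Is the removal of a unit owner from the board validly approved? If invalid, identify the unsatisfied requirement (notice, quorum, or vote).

Notice: 20 days given; 20 required. Satisfied.
Quorum: 10% of 524 = 52.40, rounded up to 53; 51 present. Not satisfied.
Vote: requires a majority of the votes cast (51 − 5 abstaining = 46); a majority of 46 is 24, so 24 needed; 25 in favor. Satisfied.

Invalid — quorum requirement not satisfied.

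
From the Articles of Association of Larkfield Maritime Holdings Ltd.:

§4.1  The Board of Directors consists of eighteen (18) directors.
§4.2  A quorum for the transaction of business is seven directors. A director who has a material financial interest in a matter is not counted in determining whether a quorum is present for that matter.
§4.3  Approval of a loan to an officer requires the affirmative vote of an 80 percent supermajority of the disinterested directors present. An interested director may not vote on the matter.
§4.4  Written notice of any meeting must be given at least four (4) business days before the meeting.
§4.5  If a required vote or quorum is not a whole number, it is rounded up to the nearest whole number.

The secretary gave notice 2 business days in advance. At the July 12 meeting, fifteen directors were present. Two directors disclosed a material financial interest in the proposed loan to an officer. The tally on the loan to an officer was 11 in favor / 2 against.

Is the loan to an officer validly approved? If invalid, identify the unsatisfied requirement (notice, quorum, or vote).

Invalid — notice requirement not satisfied.

Notice: 2 business days given; 4 required (2 < 4). Not satisfied.
Quorum: 15 present, but the 2 interested directors do not count, leaving 13. Quorum is 7. Satisfied.
Vote: the loan to an officer requires four-fifths of the disinterested directors present (15 − 2 = 13). 4/5 of 13 = 10.40, rounded up to 11, so 11 affirmative votes are needed; 11 voted in favor. Satisfied.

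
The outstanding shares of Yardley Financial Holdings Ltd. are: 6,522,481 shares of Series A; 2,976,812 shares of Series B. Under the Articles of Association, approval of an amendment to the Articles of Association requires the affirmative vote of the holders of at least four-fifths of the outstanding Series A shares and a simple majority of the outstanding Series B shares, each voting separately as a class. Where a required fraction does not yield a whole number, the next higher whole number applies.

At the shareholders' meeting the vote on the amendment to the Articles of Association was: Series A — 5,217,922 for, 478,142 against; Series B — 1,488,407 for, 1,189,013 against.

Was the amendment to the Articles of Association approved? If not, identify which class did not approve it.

Not approved — the Series A shares did not give the required vote.

Series A: 4/5 of 6522481 = 5217984.80, rounded up to 5217985; 5,217,985 required, 5,217,922 in favor — not approved.
Series B: a majority of 2976812 is 1488407; 1,488,407 required, 1,488,407 in favor — approved.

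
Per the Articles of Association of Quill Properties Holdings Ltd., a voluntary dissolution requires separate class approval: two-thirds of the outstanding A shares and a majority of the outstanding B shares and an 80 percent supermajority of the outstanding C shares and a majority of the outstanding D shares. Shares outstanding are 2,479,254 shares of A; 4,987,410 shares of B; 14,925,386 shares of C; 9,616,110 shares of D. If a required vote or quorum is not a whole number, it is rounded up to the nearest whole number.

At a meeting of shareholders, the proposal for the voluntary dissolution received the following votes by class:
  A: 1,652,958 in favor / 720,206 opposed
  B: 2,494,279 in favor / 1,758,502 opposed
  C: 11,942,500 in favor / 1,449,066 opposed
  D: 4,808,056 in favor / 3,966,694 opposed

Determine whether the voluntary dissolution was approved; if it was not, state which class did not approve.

Approved — every class gave the required vote.

A: 2/3 of 2479254 = 1652836; 1,652,836 required, 1,652,958 in favor — approved.
B: a majority of 4987410 is 2493706; 2,493,706 required, 2,494,279 in favor — approved.
C: 4/5 of 14925386 = 11940308.80, rounded up to 11940309; 11,940,309 required, 11,942,500 in favor — approved.
D: a majority of 9616110 is 4808056; 4,808,056 required, 4,808,056 in favor — approved.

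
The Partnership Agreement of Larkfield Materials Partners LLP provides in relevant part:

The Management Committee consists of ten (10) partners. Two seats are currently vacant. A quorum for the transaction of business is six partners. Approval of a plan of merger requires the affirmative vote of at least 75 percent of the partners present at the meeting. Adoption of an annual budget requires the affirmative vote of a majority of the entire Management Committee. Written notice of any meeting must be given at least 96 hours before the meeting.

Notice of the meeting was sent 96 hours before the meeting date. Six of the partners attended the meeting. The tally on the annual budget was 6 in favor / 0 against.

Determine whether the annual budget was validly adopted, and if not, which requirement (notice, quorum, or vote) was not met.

Valid — all requirements satisfied.

Notice: 96 hours given; 96 required (96 ≥ 96). Satisfied.
Quorum: 6 present; quorum is 6. Satisfied.
Vote: the annual budget requires a majority of the entire Management Committee (10). A majority of 10 is 6, so 6 affirmative votes are needed; 6 voted in favor. Satisfied.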